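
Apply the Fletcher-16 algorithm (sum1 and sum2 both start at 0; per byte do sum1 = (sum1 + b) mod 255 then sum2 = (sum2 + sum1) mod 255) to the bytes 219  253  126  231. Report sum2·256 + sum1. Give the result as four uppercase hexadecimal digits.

Running sums (mod 255):
  after byte 0 (219): sum1=219, sum2=219
  after byte 1 (253): sum1=217, sum2=181
  after byte 2 (126): sum1=88, sum2=14
  after byte 3 (231): sum1=64, sum2=78
Checksum = sum2·256 + sum1 = 78·256 + 64 = 20032 = 0x4E40.

4E40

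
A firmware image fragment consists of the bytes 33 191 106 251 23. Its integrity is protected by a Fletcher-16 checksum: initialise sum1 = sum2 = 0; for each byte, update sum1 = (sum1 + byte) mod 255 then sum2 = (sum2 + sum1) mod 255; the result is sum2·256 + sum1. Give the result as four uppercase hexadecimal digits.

F25E

Running sums (mod 255):
  after byte 0 (33): sum1=33, sum2=33
  after byte 1 (191): sum1=224, sum2=2
  after byte 2 (106): sum1=75, sum2=77
  after byte 3 (251): sum1=71, sum2=148
  after byte 4 (23): sum1=94, sum2=242
Checksum = sum2·256 + sum1 = 242·256 + 94 = 62046 = 0xF25E.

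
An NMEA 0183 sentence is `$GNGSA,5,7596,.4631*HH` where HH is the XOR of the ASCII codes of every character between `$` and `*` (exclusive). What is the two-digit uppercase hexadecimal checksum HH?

66

XOR the ASCII codes of the payload characters:
  'G' = 0x47 → acc = 0x47
  'N' = 0x4E → acc = 0x09
  'G' = 0x47 → acc = 0x4E
  'S' = 0x53 → acc = 0x1D
  'A' = 0x41 → acc = 0x5C
  ',' = 0x2C → acc = 0x70
  '5' = 0x35 → acc = 0x45
  ',' = 0x2C → acc = 0x69
  '7' = 0x37 → acc = 0x5E
  '5' = 0x35 → acc = 0x6B
  '9' = 0x39 → acc = 0x52
  '6' = 0x36 → acc = 0x64
  ',' = 0x2C → acc = 0x48
  '.' = 0x2E → acc = 0x66
  '4' = 0x34 → acc = 0x52
  '6' = 0x36 → acc = 0x64
  '3' = 0x33 → acc = 0x57
  '1' = 0x31 → acc = 0x66
Checksum = 0x66.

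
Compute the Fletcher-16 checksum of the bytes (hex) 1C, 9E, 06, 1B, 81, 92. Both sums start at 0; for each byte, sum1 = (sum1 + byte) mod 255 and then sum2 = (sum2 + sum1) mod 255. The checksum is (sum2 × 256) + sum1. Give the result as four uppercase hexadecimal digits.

Running sums (mod 255):
  after byte 0 (1C): sum1=28, sum2=28
  after byte 1 (9E): sum1=186, sum2=214
  after byte 2 (06): sum1=192, sum2=151
  after byte 3 (1B): sum1=219, sum2=115
  after byte 4 (81): sum1=93, sum2=208
  after byte 5 (92): sum1=239, sum2=192
Checksum = sum2·256 + sum1 = 192·256 + 239 = 49391 = 0xC0EF.

C0EF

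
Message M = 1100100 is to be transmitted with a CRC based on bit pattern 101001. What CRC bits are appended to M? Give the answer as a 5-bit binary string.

10001

Append 5 zeros: 110010000000. Divide by 101001 (XOR where the leading bit is 1):
  pos 0: 110010 XOR 101001 = 011011
  pos 1: 110110 XOR 101001 = 011111
  pos 2: 111110 XOR 101001 = 010111
  pos 3: 101110 XOR 101001 = 000111
  pos 6: 111000 XOR 101001 = 010001
Remainder (last 5 bits) = 10001. This is the CRC / FCS.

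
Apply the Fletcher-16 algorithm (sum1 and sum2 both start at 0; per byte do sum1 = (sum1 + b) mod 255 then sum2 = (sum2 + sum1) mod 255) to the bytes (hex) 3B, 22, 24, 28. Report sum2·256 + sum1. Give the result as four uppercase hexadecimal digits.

Running sums (mod 255):
  after byte 0 (3B): sum1=59, sum2=59
  after byte 1 (22): sum1=93, sum2=152
  after byte 2 (24): sum1=129, sum2=26
  after byte 3 (28): sum1=169, sum2=195
Checksum = sum2·256 + sum1 = 195·256 + 169 = 50089 = 0xC3A9.

C3A9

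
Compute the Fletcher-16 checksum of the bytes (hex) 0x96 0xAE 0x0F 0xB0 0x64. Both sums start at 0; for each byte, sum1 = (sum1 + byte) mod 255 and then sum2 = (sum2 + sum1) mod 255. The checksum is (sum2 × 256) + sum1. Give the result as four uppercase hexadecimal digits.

Running sums (mod 255):
  after byte 0 (0x96): sum1=150, sum2=150
  after byte 1 (0xAE): sum1=69, sum2=219
  after byte 2 (0x0F): sum1=84, sum2=48
  after byte 3 (0xB0): sum1=5, sum2=53
  after byte 4 (0x64): sum1=105, sum2=158
Checksum = sum2·256 + sum1 = 158·256 + 105 = 40553 = 0x9E69.

9E69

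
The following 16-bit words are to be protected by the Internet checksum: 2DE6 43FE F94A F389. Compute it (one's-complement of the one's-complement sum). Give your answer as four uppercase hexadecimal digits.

A146

One's-complement addition (fold any carry out of bit 15 back into bit 0):
  0x2DE6 + 0x43FE = 0x071E4
  0x71E4 + 0xF94A = 0x16B2E → wrap carry → 0x6B2F
  0x6B2F + 0xF389 = 0x15EB8 → wrap carry → 0x5EB9
One's-complement sum = 0x5EB9.
Checksum = ~0x5EB9 & 0xFFFF = 0xA146.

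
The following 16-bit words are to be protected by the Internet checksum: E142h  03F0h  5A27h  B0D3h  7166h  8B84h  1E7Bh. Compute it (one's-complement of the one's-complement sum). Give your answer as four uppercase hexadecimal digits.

One's-complement addition (fold any carry out of bit 15 back into bit 0):
  0xE142 + 0x03F0 = 0x0E532
  0xE532 + 0x5A27 = 0x13F59 → wrap carry → 0x3F5A
  0x3F5A + 0xB0D3 = 0x0F02D
  0xF02D + 0x7166 = 0x16193 → wrap carry → 0x6194
  0x6194 + 0x8B84 = 0x0ED18
  0xED18 + 0x1E7B = 0x10B93 → wrap carry → 0x0B94
One's-complement sum = 0x0B94.
Checksum = ~0x0B94 & 0xFFFF = 0xF46B.

F46B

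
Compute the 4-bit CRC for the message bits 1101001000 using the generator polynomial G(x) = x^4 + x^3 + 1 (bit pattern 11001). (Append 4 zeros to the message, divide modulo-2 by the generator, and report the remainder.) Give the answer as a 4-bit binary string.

Append 4 zeros: 11010010000000. Divide by 11001 (XOR where the leading bit is 1):
  pos 0: 11010 XOR 11001 = 00011
  pos 3: 11010 XOR 11001 = 00011
  pos 6: 11000 XOR 11001 = 00001
Remainder (last 4 bits) = 1000. This is the CRC / FCS.

1000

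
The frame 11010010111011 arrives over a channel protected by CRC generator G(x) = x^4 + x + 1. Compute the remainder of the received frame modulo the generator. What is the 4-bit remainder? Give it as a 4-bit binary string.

Modulo-2 division of 11010010111011 by 10011:
  pos 0: 11010 XOR 10011 = 01001
  pos 1: 10010 XOR 10011 = 00001
  pos 5: 11011 XOR 10011 = 01000
  pos 6: 10001 XOR 10011 = 00010
  pos 9: 10011 XOR 10011 = 00000
Remainder = 0000 (zero — the frame passes the CRC check).

0000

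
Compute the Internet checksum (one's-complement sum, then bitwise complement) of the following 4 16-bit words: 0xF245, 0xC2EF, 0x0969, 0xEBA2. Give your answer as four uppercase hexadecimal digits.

One's-complement addition (fold any carry out of bit 15 back into bit 0):
  0xF245 + 0xC2EF = 0x1B534 → wrap carry → 0xB535
  0xB535 + 0x0969 = 0x0BE9E
  0xBE9E + 0xEBA2 = 0x1AA40 → wrap carry → 0xAA41
One's-complement sum = 0xAA41.
Checksum = ~0xAA41 & 0xFFFF = 0x55BE.

55BE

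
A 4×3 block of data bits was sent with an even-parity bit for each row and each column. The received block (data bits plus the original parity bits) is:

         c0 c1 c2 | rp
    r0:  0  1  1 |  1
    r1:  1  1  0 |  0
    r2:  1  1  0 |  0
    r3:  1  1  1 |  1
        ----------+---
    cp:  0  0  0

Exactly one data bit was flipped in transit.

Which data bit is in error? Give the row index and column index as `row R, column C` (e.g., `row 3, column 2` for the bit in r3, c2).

Recompute each row's even parity and compare to rp:
  r0: data parity 0, sent rp 1 → mismatch
  r1: data parity 0, sent rp 0 → ok
  r2: data parity 0, sent rp 0 → ok
  r3: data parity 1, sent rp 1 → ok
Recompute each column's even parity and compare to cp:
  c0: data parity 1, sent cp 0 → mismatch
  c1: data parity 0, sent cp 0 → ok
  c2: data parity 0, sent cp 0 → ok
Exactly one row (r0) and one column (c0) fail → the flipped bit is at their intersection.

row 0, column 0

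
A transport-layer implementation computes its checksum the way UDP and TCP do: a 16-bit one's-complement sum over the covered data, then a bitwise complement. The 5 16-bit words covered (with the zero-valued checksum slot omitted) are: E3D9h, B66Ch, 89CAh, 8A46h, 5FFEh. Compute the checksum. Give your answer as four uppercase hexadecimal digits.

One's-complement addition (fold any carry out of bit 15 back into bit 0):
  0xE3D9 + 0xB66C = 0x19A45 → wrap carry → 0x9A46
  0x9A46 + 0x89CA = 0x12410 → wrap carry → 0x2411
  0x2411 + 0x8A46 = 0x0AE57
  0xAE57 + 0x5FFE = 0x10E55 → wrap carry → 0x0E56
One's-complement sum = 0x0E56.
Checksum = ~0x0E56 & 0xFFFF = 0xF1A9.

F1A9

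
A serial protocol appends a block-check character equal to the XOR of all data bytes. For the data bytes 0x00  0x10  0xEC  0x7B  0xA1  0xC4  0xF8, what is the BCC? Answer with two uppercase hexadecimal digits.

1A

XOR the bytes together:
  start with 0x00
  0x00 ⊕ 0x10 = 0x10
  0x10 ⊕ 0xEC = 0xFC
  0xFC ⊕ 0x7B = 0x87
  0x87 ⊕ 0xA1 = 0x26
  0x26 ⊕ 0xC4 = 0xE2
  0xE2 ⊕ 0xF8 = 0x1A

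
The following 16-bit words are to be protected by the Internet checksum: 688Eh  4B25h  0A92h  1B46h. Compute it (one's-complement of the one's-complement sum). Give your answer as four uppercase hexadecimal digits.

One's-complement addition (fold any carry out of bit 15 back into bit 0):
  0x688E + 0x4B25 = 0x0B3B3
  0xB3B3 + 0x0A92 = 0x0BE45
  0xBE45 + 0x1B46 = 0x0D98B
One's-complement sum = 0xD98B.
Checksum = ~0xD98B & 0xFFFF = 0x2674.

2674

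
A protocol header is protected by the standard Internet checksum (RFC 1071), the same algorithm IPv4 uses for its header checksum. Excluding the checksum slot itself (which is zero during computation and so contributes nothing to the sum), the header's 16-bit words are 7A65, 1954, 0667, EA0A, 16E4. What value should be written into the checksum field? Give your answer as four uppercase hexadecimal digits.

One's-complement addition (fold any carry out of bit 15 back into bit 0):
  0x7A65 + 0x1954 = 0x093B9
  0x93B9 + 0x0667 = 0x09A20
  0x9A20 + 0xEA0A = 0x1842A → wrap carry → 0x842B
  0x842B + 0x16E4 = 0x09B0F
One's-complement sum = 0x9B0F.
Checksum = ~0x9B0F & 0xFFFF = 0x64F0.

64F0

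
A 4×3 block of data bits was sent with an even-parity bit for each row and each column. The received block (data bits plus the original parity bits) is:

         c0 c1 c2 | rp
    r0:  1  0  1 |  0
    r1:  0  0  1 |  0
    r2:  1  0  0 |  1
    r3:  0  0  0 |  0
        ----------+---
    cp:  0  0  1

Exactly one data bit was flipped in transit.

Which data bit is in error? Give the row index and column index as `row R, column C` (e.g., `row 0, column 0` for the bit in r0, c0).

Recompute each row's even parity and compare to rp:
  r0: data parity 0, sent rp 0 → ok
  r1: data parity 1, sent rp 0 → mismatch
  r2: data parity 1, sent rp 1 → ok
  r3: data parity 0, sent rp 0 → ok
Recompute each column's even parity and compare to cp:
  c0: data parity 0, sent cp 0 → ok
  c1: data parity 0, sent cp 0 → ok
  c2: data parity 0, sent cp 1 → mismatch
Exactly one row (r1) and one column (c2) fail → the flipped bit is at their intersection.

row 1, column 2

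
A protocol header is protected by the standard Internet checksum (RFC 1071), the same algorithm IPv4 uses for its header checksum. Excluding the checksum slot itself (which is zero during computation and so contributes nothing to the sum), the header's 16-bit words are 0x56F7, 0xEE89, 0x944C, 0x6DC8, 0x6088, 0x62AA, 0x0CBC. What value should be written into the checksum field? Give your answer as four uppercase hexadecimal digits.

E87A

One's-complement addition (fold any carry out of bit 15 back into bit 0):
  0x56F7 + 0xEE89 = 0x14580 → wrap carry → 0x4581
  0x4581 + 0x944C = 0x0D9CD
  0xD9CD + 0x6DC8 = 0x14795 → wrap carry → 0x4796
  0x4796 + 0x6088 = 0x0A81E
  0xA81E + 0x62AA = 0x10AC8 → wrap carry → 0x0AC9
  0x0AC9 + 0x0CBC = 0x01785
One's-complement sum = 0x1785.
Checksum = ~0x1785 & 0xFFFF = 0xE87A.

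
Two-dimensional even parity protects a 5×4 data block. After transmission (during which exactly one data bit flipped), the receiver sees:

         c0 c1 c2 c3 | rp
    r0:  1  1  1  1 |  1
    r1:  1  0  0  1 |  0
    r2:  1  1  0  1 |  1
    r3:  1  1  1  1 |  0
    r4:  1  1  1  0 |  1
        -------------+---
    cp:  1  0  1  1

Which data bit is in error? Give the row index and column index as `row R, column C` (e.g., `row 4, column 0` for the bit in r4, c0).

row 0, column 3

Recompute each row's even parity and compare to rp:
  r0: data parity 0, sent rp 1 → mismatch
  r1: data parity 0, sent rp 0 → ok
  r2: data parity 1, sent rp 1 → ok
  r3: data parity 0, sent rp 0 → ok
  r4: data parity 1, sent rp 1 → ok
Recompute each column's even parity and compare to cp:
  c0: data parity 1, sent cp 1 → ok
  c1: data parity 0, sent cp 0 → ok
  c2: data parity 1, sent cp 1 → ok
  c3: data parity 0, sent cp 1 → mismatch
Exactly one row (r0) and one column (c3) fail → the flipped bit is at their intersection.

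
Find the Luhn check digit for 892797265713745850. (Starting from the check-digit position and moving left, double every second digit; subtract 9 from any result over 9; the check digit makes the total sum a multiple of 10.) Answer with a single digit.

Partial digits right→left: 0 5 8 5 4 7 3 1 7 5 6 2 7 9 7 2 9 8
Double every second digit counting from the check-digit position (so the 1st, 3rd, 5th, ... of the partial from the right).
  doubled (with −9 where >9): 0 7 8 6 5 3 5 5 9 → sum 48
  kept as-is: 5 5 7 1 5 2 9 2 8 → sum 44
Total = 48 + 44 = 92.
Check digit = (10 − (92 mod 10)) mod 10 = 8.

8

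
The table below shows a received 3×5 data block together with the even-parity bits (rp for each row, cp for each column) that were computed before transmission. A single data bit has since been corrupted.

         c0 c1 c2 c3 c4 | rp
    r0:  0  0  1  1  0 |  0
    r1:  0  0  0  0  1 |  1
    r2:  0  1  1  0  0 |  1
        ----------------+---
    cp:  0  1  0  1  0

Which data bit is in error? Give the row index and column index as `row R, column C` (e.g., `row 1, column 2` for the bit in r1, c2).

Recompute each row's even parity and compare to rp:
  r0: data parity 0, sent rp 0 → ok
  r1: data parity 1, sent rp 1 → ok
  r2: data parity 0, sent rp 1 → mismatch
Recompute each column's even parity and compare to cp:
  c0: data parity 0, sent cp 0 → ok
  c1: data parity 1, sent cp 1 → ok
  c2: data parity 0, sent cp 0 → ok
  c3: data parity 1, sent cp 1 → ok
  c4: data parity 1, sent cp 0 → mismatch
Exactly one row (r2) and one column (c4) fail → the flipped bit is at their intersection.

row 2, column 4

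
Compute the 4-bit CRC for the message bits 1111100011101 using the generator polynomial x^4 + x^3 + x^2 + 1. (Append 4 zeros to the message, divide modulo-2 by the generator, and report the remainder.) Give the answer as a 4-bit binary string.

Append 4 zeros: 11111000111010000. Divide by 11101 (XOR where the leading bit is 1):
  pos 0: 11111 XOR 11101 = 00010
  pos 3: 10000 XOR 11101 = 01101
  pos 4: 11011 XOR 11101 = 00110
  pos 6: 11011 XOR 11101 = 00110
  pos 8: 11001 XOR 11101 = 00100
  pos 10: 10000 XOR 11101 = 01101
  pos 11: 11010 XOR 11101 = 00111
Remainder (last 4 bits) = 1110. This is the CRC / FCS.

1110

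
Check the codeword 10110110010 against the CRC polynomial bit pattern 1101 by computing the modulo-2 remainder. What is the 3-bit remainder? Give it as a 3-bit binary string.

000

Modulo-2 division of 10110110010 by 1101:
  pos 0: 1011 XOR 1101 = 0110
  pos 1: 1100 XOR 1101 = 0001
  pos 4: 1110 XOR 1101 = 0011
  pos 6: 1101 XOR 1101 = 0000
Remainder = 000 (zero — the frame passes the CRC check).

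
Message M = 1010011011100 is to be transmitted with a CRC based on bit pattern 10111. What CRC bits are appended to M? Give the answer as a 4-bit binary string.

Append 4 zeros: 10100110111000000. Divide by 10111 (XOR where the leading bit is 1):
  pos 0: 10100 XOR 10111 = 00011
  pos 3: 11110 XOR 10111 = 01001
  pos 4: 10011 XOR 10111 = 00100
  pos 6: 10011 XOR 10111 = 00100
  pos 8: 10000 XOR 10111 = 00111
  pos 10: 11100 XOR 10111 = 01011
  pos 11: 10110 XOR 10111 = 00001
Remainder (last 4 bits) = 0010. This is the CRC / FCS.

0010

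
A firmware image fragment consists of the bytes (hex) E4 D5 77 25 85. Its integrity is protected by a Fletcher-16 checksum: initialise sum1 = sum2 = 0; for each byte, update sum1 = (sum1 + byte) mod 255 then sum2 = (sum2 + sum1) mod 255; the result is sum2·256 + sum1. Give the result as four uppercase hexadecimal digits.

06DC

Running sums (mod 255):
  after byte 0 (E4): sum1=228, sum2=228
  after byte 1 (D5): sum1=186, sum2=159
  after byte 2 (77): sum1=50, sum2=209
  after byte 3 (25): sum1=87, sum2=41
  after byte 4 (85): sum1=220, sum2=6
Checksum = sum2·256 + sum1 = 6·256 + 220 = 1756 = 0x06DC.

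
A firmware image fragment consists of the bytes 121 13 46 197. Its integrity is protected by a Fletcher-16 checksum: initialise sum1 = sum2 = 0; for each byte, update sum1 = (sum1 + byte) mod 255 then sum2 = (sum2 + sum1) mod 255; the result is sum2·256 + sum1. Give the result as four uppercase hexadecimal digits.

2F7A

Running sums (mod 255):
  after byte 0 (121): sum1=121, sum2=121
  after byte 1 (13): sum1=134, sum2=0
  after byte 2 (46): sum1=180, sum2=180
  after byte 3 (197): sum1=122, sum2=47
Checksum = sum2·256 + sum1 = 47·256 + 122 = 12154 = 0x2F7A.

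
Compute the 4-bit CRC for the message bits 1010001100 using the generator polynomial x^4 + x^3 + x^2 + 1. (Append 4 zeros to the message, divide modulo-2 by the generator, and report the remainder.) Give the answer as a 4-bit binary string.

1100

Append 4 zeros: 10100011000000. Divide by 11101 (XOR where the leading bit is 1):
  pos 0: 10100 XOR 11101 = 01001
  pos 1: 10010 XOR 11101 = 01111
  pos 2: 11111 XOR 11101 = 00010
  pos 5: 10100 XOR 11101 = 01001
  pos 6: 10010 XOR 11101 = 01111
  pos 7: 11110 XOR 11101 = 00011
Remainder (last 4 bits) = 1100. This is the CRC / FCS.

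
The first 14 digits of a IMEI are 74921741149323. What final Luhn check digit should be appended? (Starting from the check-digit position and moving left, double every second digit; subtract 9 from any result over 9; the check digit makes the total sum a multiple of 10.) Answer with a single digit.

8

Partial digits right→left: 3 2 3 9 4 1 1 4 7 1 2 9 4 7
Double every second digit counting from the check-digit position (so the 1st, 3rd, 5th, ... of the partial from the right).
  doubled (with −9 where >9): 6 6 8 2 5 4 8 → sum 39
  kept as-is: 2 9 1 4 1 9 7 → sum 33
Total = 39 + 33 = 72.
Check digit = (10 − (72 mod 10)) mod 10 = 8.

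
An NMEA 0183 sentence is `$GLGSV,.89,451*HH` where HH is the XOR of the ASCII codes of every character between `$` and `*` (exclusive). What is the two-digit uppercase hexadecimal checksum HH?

XOR the ASCII codes of the payload characters:
  'G' = 0x47 → acc = 0x47
  'L' = 0x4C → acc = 0x0B
  'G' = 0x47 → acc = 0x4C
  'S' = 0x53 → acc = 0x1F
  'V' = 0x56 → acc = 0x49
  ',' = 0x2C → acc = 0x65
  '.' = 0x2E → acc = 0x4B
  '8' = 0x38 → acc = 0x73
  '9' = 0x39 → acc = 0x4A
  ',' = 0x2C → acc = 0x66
  '4' = 0x34 → acc = 0x52
  '5' = 0x35 → acc = 0x67
  '1' = 0x31 → acc = 0x56
Checksum = 0x56.

56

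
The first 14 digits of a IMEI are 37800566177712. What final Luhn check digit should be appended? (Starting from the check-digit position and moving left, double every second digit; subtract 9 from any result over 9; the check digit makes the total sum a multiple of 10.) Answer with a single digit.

Partial digits right→left: 2 1 7 7 7 1 6 6 5 0 0 8 7 3
Double every second digit counting from the check-digit position (so the 1st, 3rd, 5th, ... of the partial from the right).
  doubled (with −9 where >9): 4 5 5 3 1 0 5 → sum 23
  kept as-is: 1 7 1 6 0 8 3 → sum 26
Total = 23 + 26 = 49.
Check digit = (10 − (49 mod 10)) mod 10 = 1.

1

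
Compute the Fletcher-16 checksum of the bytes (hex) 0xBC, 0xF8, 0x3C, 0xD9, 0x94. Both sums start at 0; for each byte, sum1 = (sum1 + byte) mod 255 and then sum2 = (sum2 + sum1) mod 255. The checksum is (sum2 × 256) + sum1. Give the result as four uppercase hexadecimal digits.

Running sums (mod 255):
  after byte 0 (0xBC): sum1=188, sum2=188
  after byte 1 (0xF8): sum1=181, sum2=114
  after byte 2 (0x3C): sum1=241, sum2=100
  after byte 3 (0xD9): sum1=203, sum2=48
  after byte 4 (0x94): sum1=96, sum2=144
Checksum = sum2·256 + sum1 = 144·256 + 96 = 36960 = 0x9060.

9060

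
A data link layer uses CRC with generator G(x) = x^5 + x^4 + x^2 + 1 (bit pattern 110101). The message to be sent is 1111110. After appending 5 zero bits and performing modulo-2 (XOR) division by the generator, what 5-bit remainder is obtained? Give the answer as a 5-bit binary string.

10010

Append 5 zeros: 111111000000. Divide by 110101 (XOR where the leading bit is 1):
  pos 0: 111111 XOR 110101 = 001010
  pos 2: 101000 XOR 110101 = 011101
  pos 3: 111010 XOR 110101 = 001111
  pos 5: 111100 XOR 110101 = 001001
Remainder (last 5 bits) = 10010. This is the CRC / FCS.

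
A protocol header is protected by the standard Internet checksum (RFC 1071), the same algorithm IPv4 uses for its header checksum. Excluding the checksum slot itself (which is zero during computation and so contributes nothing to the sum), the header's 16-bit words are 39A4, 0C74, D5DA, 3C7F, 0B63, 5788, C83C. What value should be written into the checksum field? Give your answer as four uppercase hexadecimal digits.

7C65

One's-complement addition (fold any carry out of bit 15 back into bit 0):
  0x39A4 + 0x0C74 = 0x04618
  0x4618 + 0xD5DA = 0x11BF2 → wrap carry → 0x1BF3
  0x1BF3 + 0x3C7F = 0x05872
  0x5872 + 0x0B63 = 0x063D5
  0x63D5 + 0x5788 = 0x0BB5D
  0xBB5D + 0xC83C = 0x18399 → wrap carry → 0x839A
One's-complement sum = 0x839A.
Checksum = ~0x839A & 0xFFFF = 0x7C65.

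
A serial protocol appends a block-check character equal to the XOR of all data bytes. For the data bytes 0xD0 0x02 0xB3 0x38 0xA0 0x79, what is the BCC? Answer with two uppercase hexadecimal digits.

80

XOR the bytes together:
  start with 0xD0
  0xD0 ⊕ 0x02 = 0xD2
  0xD2 ⊕ 0xB3 = 0x61
  0x61 ⊕ 0x38 = 0x59
  0x59 ⊕ 0xA0 = 0xF9
  0xF9 ⊕ 0x79 = 0x80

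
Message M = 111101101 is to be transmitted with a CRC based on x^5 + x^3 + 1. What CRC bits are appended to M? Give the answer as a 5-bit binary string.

01001

Append 5 zeros: 11110110100000. Divide by 101001 (XOR where the leading bit is 1):
  pos 0: 111101 XOR 101001 = 010100
  pos 1: 101001 XOR 101001 = 000000
  pos 8: 100000 XOR 101001 = 001001
Remainder (last 5 bits) = 01001. This is the CRC / FCS.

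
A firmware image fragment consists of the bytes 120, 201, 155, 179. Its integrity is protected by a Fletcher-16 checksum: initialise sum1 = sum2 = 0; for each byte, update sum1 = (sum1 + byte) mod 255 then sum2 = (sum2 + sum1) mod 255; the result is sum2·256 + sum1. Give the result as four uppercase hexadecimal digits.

Running sums (mod 255):
  after byte 0 (120): sum1=120, sum2=120
  after byte 1 (201): sum1=66, sum2=186
  after byte 2 (155): sum1=221, sum2=152
  after byte 3 (179): sum1=145, sum2=42
Checksum = sum2·256 + sum1 = 42·256 + 145 = 10897 = 0x2A91.

2A91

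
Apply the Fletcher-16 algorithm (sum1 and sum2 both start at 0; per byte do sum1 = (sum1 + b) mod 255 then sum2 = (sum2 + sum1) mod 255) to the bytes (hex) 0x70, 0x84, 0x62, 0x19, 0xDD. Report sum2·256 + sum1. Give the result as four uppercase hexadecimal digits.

Running sums (mod 255):
  after byte 0 (0x70): sum1=112, sum2=112
  after byte 1 (0x84): sum1=244, sum2=101
  after byte 2 (0x62): sum1=87, sum2=188
  after byte 3 (0x19): sum1=112, sum2=45
  after byte 4 (0xDD): sum1=78, sum2=123
Checksum = sum2·256 + sum1 = 123·256 + 78 = 31566 = 0x7B4E.

7B4E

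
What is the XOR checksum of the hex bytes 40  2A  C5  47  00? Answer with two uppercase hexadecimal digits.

XOR the bytes together:
  start with 0x40
  0x40 ⊕ 0x2A = 0x6A
  0x6A ⊕ 0xC5 = 0xAF
  0xAF ⊕ 0x47 = 0xE8
  0xE8 ⊕ 0x00 = 0xE8

E8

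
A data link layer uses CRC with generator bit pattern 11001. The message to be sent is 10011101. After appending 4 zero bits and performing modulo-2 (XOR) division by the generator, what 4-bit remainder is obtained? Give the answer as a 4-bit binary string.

0010

Append 4 zeros: 100111010000. Divide by 11001 (XOR where the leading bit is 1):
  pos 0: 10011 XOR 11001 = 01010
  pos 1: 10101 XOR 11001 = 01100
  pos 2: 11000 XOR 11001 = 00001
  pos 6: 11000 XOR 11001 = 00001
Remainder (last 4 bits) = 0010. This is the CRC / FCS.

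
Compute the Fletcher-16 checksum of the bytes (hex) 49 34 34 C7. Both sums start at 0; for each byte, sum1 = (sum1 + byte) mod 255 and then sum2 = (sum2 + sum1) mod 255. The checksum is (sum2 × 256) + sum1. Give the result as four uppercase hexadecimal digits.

Running sums (mod 255):
  after byte 0 (49): sum1=73, sum2=73
  after byte 1 (34): sum1=125, sum2=198
  after byte 2 (34): sum1=177, sum2=120
  after byte 3 (C7): sum1=121, sum2=241
Checksum = sum2·256 + sum1 = 241·256 + 121 = 61817 = 0xF179.

F179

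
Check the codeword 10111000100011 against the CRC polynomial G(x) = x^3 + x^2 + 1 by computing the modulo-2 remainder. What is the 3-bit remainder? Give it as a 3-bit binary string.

000

Modulo-2 division of 10111000100011 by 1101:
  pos 0: 1011 XOR 1101 = 0110
  pos 1: 1101 XOR 1101 = 0000
  pos 8: 1000 XOR 1101 = 0101
  pos 9: 1011 XOR 1101 = 0110
  pos 10: 1101 XOR 1101 = 0000
Remainder = 000 (zero — the frame passes the CRC check).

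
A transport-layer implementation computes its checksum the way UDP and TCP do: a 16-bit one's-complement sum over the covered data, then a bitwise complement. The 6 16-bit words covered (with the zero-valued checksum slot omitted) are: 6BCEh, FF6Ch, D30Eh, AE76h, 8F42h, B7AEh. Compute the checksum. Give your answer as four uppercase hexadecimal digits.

One's-complement addition (fold any carry out of bit 15 back into bit 0):
  0x6BCE + 0xFF6C = 0x16B3A → wrap carry → 0x6B3B
  0x6B3B + 0xD30E = 0x13E49 → wrap carry → 0x3E4A
  0x3E4A + 0xAE76 = 0x0ECC0
  0xECC0 + 0x8F42 = 0x17C02 → wrap carry → 0x7C03
  0x7C03 + 0xB7AE = 0x133B1 → wrap carry → 0x33B2
One's-complement sum = 0x33B2.
Checksum = ~0x33B2 & 0xFFFF = 0xCC4D.

CC4D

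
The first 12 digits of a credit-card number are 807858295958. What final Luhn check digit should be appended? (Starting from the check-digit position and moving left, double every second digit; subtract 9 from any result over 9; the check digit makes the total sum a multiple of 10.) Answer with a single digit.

Partial digits right→left: 8 5 9 5 9 2 8 5 8 7 0 8
Double every second digit counting from the check-digit position (so the 1st, 3rd, 5th, ... of the partial from the right).
  doubled (with −9 where >9): 7 9 9 7 7 0 → sum 39
  kept as-is: 5 5 2 5 7 8 → sum 32
Total = 39 + 32 = 71.
Check digit = (10 − (71 mod 10)) mod 10 = 9.

9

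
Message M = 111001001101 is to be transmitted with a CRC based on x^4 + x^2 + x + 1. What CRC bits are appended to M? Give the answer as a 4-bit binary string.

1101

Append 4 zeros: 1110010011010000. Divide by 10111 (XOR where the leading bit is 1):
  pos 0: 11100 XOR 10111 = 01011
  pos 1: 10111 XOR 10111 = 00000
  pos 8: 11010 XOR 10111 = 01101
  pos 9: 11010 XOR 10111 = 01101
  pos 10: 11010 XOR 10111 = 01101
  pos 11: 11010 XOR 10111 = 01101
Remainder (last 4 bits) = 1101. This is the CRC / FCS.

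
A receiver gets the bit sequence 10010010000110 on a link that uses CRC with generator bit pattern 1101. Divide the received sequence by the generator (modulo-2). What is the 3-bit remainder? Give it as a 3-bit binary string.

Modulo-2 division of 10010010000110 by 1101:
  pos 0: 1001 XOR 1101 = 0100
  pos 1: 1000 XOR 1101 = 0101
  pos 2: 1010 XOR 1101 = 0111
  pos 3: 1111 XOR 1101 = 0010
  pos 5: 1000 XOR 1101 = 0101
  pos 6: 1010 XOR 1101 = 0111
  pos 7: 1110 XOR 1101 = 0011
  pos 9: 1111 XOR 1101 = 0010
Remainder = 100 (nonzero — an error is detected).

100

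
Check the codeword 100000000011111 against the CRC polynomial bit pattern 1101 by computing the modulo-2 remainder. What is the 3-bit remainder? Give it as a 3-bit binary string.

Modulo-2 division of 100000000011111 by 1101:
  pos 0: 1000 XOR 1101 = 0101
  pos 1: 1010 XOR 1101 = 0111
  pos 2: 1110 XOR 1101 = 0011
  pos 4: 1100 XOR 1101 = 0001
  pos 7: 1001 XOR 1101 = 0100
  pos 8: 1001 XOR 1101 = 0100
  pos 9: 1001 XOR 1101 = 0100
  pos 10: 1001 XOR 1101 = 0100
  pos 11: 1001 XOR 1101 = 0100
Remainder = 100 (nonzero — an error is detected).

100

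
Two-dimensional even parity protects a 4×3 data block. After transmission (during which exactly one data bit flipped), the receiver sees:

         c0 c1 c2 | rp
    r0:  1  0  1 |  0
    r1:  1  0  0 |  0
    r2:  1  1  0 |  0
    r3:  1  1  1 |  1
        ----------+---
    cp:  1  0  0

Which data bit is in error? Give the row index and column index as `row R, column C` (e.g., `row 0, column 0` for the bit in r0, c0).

Recompute each row's even parity and compare to rp:
  r0: data parity 0, sent rp 0 → ok
  r1: data parity 1, sent rp 0 → mismatch
  r2: data parity 0, sent rp 0 → ok
  r3: data parity 1, sent rp 1 → ok
Recompute each column's even parity and compare to cp:
  c0: data parity 0, sent cp 1 → mismatch
  c1: data parity 0, sent cp 0 → ok
  c2: data parity 0, sent cp 0 → ok
Exactly one row (r1) and one column (c0) fail → the flipped bit is at their intersection.

row 1, column 0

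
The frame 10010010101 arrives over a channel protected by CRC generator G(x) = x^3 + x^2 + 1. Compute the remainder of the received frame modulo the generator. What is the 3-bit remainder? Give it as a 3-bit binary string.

110

Modulo-2 division of 10010010101 by 1101:
  pos 0: 1001 XOR 1101 = 0100
  pos 1: 1000 XOR 1101 = 0101
  pos 2: 1010 XOR 1101 = 0111
  pos 3: 1111 XOR 1101 = 0010
  pos 5: 1001 XOR 1101 = 0100
  pos 6: 1000 XOR 1101 = 0101
  pos 7: 1011 XOR 1101 = 0110
Remainder = 110 (nonzero — an error is detected).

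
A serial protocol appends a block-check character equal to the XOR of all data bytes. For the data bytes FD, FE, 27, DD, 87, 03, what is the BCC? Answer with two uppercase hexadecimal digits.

XOR the bytes together:
  start with 0xFD
  0xFD ⊕ 0xFE = 0x03
  0x03 ⊕ 0x27 = 0x24
  0x24 ⊕ 0xDD = 0xF9
  0xF9 ⊕ 0x87 = 0x7E
  0x7E ⊕ 0x03 = 0x7D

7D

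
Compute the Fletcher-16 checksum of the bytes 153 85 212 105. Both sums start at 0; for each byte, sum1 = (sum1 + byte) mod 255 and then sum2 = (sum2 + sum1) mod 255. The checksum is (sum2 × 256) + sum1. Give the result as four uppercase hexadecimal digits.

792D

Running sums (mod 255):
  after byte 0 (153): sum1=153, sum2=153
  after byte 1 (85): sum1=238, sum2=136
  after byte 2 (212): sum1=195, sum2=76
  after byte 3 (105): sum1=45, sum2=121
Checksum = sum2·256 + sum1 = 121·256 + 45 = 31021 = 0x792D.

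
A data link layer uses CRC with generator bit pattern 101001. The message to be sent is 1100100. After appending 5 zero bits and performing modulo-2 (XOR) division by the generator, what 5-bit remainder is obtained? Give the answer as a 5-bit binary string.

Append 5 zeros: 110010000000. Divide by 101001 (XOR where the leading bit is 1):
  pos 0: 110010 XOR 101001 = 011011
  pos 1: 110110 XOR 101001 = 011111
  pos 2: 111110 XOR 101001 = 010111
  pos 3: 101110 XOR 101001 = 000111
  pos 6: 111000 XOR 101001 = 010001
Remainder (last 5 bits) = 10001. This is the CRC / FCS.

10001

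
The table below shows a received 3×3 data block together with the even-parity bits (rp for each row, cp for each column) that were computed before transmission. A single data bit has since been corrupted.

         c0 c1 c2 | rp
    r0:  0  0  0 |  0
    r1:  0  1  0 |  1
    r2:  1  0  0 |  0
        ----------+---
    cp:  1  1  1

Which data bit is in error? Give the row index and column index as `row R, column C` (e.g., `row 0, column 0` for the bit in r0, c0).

Recompute each row's even parity and compare to rp:
  r0: data parity 0, sent rp 0 → ok
  r1: data parity 1, sent rp 1 → ok
  r2: data parity 1, sent rp 0 → mismatch
Recompute each column's even parity and compare to cp:
  c0: data parity 1, sent cp 1 → ok
  c1: data parity 1, sent cp 1 → ok
  c2: data parity 0, sent cp 1 → mismatch
Exactly one row (r2) and one column (c2) fail → the flipped bit is at their intersection.

row 2, column 2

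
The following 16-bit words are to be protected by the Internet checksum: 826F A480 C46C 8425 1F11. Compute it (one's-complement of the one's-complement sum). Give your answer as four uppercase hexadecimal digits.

One's-complement addition (fold any carry out of bit 15 back into bit 0):
  0x826F + 0xA480 = 0x126EF → wrap carry → 0x26F0
  0x26F0 + 0xC46C = 0x0EB5C
  0xEB5C + 0x8425 = 0x16F81 → wrap carry → 0x6F82
  0x6F82 + 0x1F11 = 0x08E93
One's-complement sum = 0x8E93.
Checksum = ~0x8E93 & 0xFFFF = 0x716C.

716C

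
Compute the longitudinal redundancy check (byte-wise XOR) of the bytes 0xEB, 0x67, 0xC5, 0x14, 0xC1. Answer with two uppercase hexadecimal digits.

XOR the bytes together:
  start with 0xEB
  0xEB ⊕ 0x67 = 0x8C
  0x8C ⊕ 0xC5 = 0x49
  0x49 ⊕ 0x14 = 0x5D
  0x5D ⊕ 0xC1 = 0x9C

9C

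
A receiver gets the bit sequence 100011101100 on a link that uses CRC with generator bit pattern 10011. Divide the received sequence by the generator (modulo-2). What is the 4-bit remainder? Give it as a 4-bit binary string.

Modulo-2 division of 100011101100 by 10011:
  pos 0: 10001 XOR 10011 = 00010
  pos 3: 10110 XOR 10011 = 00101
  pos 5: 10111 XOR 10011 = 00100
  pos 7: 10000 XOR 10011 = 00011
Remainder = 0011 (nonzero — an error is detected).

0011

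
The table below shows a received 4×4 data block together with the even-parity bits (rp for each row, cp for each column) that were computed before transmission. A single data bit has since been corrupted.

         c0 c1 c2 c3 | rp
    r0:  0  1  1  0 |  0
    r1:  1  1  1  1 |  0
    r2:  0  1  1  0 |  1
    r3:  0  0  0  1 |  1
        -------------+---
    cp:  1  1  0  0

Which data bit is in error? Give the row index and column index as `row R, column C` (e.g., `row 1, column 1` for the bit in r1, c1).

Recompute each row's even parity and compare to rp:
  r0: data parity 0, sent rp 0 → ok
  r1: data parity 0, sent rp 0 → ok
  r2: data parity 0, sent rp 1 → mismatch
  r3: data parity 1, sent rp 1 → ok
Recompute each column's even parity and compare to cp:
  c0: data parity 1, sent cp 1 → ok
  c1: data parity 1, sent cp 1 → ok
  c2: data parity 1, sent cp 0 → mismatch
  c3: data parity 0, sent cp 0 → ok
Exactly one row (r2) and one column (c2) fail → the flipped bit is at their intersection.

row 2, column 2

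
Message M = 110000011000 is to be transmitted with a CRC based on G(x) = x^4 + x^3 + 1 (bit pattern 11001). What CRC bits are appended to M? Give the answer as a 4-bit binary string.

Append 4 zeros: 1100000110000000. Divide by 11001 (XOR where the leading bit is 1):
  pos 0: 11000 XOR 11001 = 00001
  pos 4: 10011 XOR 11001 = 01010
  pos 5: 10100 XOR 11001 = 01101
  pos 6: 11010 XOR 11001 = 00011
  pos 9: 11000 XOR 11001 = 00001
Remainder (last 4 bits) = 0100. This is the CRC / FCS.

0100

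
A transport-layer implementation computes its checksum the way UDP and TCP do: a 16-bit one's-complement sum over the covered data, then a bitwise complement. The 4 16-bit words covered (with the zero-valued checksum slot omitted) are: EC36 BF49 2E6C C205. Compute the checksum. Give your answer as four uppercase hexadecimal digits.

640D

One's-complement addition (fold any carry out of bit 15 back into bit 0):
  0xEC36 + 0xBF49 = 0x1AB7F → wrap carry → 0xAB80
  0xAB80 + 0x2E6C = 0x0D9EC
  0xD9EC + 0xC205 = 0x19BF1 → wrap carry → 0x9BF2
One's-complement sum = 0x9BF2.
Checksum = ~0x9BF2 & 0xFFFF = 0x640D.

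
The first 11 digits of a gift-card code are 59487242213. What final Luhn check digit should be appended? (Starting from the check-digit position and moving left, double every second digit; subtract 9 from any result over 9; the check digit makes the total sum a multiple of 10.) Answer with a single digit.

6

Partial digits right→left: 3 1 2 2 4 2 7 8 4 9 5
Double every second digit counting from the check-digit position (so the 1st, 3rd, 5th, ... of the partial from the right).
  doubled (with −9 where >9): 6 4 8 5 8 1 → sum 32
  kept as-is: 1 2 2 8 9 → sum 22
Total = 32 + 22 = 54.
Check digit = (10 − (54 mod 10)) mod 10 = 6.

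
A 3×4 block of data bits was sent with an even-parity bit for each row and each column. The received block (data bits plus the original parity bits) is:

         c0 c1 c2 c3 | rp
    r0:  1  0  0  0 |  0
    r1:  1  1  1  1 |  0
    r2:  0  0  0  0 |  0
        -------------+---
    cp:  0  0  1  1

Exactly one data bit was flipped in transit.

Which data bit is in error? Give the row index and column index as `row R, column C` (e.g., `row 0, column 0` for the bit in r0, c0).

row 0, column 1

Recompute each row's even parity and compare to rp:
  r0: data parity 1, sent rp 0 → mismatch
  r1: data parity 0, sent rp 0 → ok
  r2: data parity 0, sent rp 0 → ok
Recompute each column's even parity and compare to cp:
  c0: data parity 0, sent cp 0 → ok
  c1: data parity 1, sent cp 0 → mismatch
  c2: data parity 1, sent cp 1 → ok
  c3: data parity 1, sent cp 1 → ok
Exactly one row (r0) and one column (c1) fail → the flipped bit is at their intersection.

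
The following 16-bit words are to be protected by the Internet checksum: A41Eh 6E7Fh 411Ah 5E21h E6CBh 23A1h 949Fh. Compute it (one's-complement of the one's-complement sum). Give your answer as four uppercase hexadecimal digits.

One's-complement addition (fold any carry out of bit 15 back into bit 0):
  0xA41E + 0x6E7F = 0x1129D → wrap carry → 0x129E
  0x129E + 0x411A = 0x053B8
  0x53B8 + 0x5E21 = 0x0B1D9
  0xB1D9 + 0xE6CB = 0x198A4 → wrap carry → 0x98A5
  0x98A5 + 0x23A1 = 0x0BC46
  0xBC46 + 0x949F = 0x150E5 → wrap carry → 0x50E6
One's-complement sum = 0x50E6.
Checksum = ~0x50E6 & 0xFFFF = 0xAF19.

AF19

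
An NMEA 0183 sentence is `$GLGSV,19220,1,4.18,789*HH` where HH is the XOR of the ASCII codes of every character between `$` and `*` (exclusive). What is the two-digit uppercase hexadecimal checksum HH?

65

XOR the ASCII codes of the payload characters:
  'G' = 0x47 → acc = 0x47
  'L' = 0x4C → acc = 0x0B
  'G' = 0x47 → acc = 0x4C
  'S' = 0x53 → acc = 0x1F
  'V' = 0x56 → acc = 0x49
  ',' = 0x2C → acc = 0x65
  '1' = 0x31 → acc = 0x54
  '9' = 0x39 → acc = 0x6D
  '2' = 0x32 → acc = 0x5F
  '2' = 0x32 → acc = 0x6D
  '0' = 0x30 → acc = 0x5D
  ',' = 0x2C → acc = 0x71
  '1' = 0x31 → acc = 0x40
  ',' = 0x2C → acc = 0x6C
  '4' = 0x34 → acc = 0x58
  '.' = 0x2E → acc = 0x76
  '1' = 0x31 → acc = 0x47
  '8' = 0x38 → acc = 0x7F
  ',' = 0x2C → acc = 0x53
  '7' = 0x37 → acc = 0x64
  '8' = 0x38 → acc = 0x5C
  '9' = 0x39 → acc = 0x65
Checksum = 0x65.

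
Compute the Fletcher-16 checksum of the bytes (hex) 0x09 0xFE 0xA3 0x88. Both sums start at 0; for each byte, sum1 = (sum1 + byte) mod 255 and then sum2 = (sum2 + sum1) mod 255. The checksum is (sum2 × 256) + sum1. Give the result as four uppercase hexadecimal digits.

Running sums (mod 255):
  after byte 0 (0x09): sum1=9, sum2=9
  after byte 1 (0xFE): sum1=8, sum2=17
  after byte 2 (0xA3): sum1=171, sum2=188
  after byte 3 (0x88): sum1=52, sum2=240
Checksum = sum2·256 + sum1 = 240·256 + 52 = 61492 = 0xF034.

F034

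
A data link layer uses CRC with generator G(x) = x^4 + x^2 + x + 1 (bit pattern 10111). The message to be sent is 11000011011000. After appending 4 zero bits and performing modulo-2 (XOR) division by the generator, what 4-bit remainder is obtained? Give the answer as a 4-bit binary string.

0000

Append 4 zeros: 110000110110000000. Divide by 10111 (XOR where the leading bit is 1):
  pos 0: 11000 XOR 10111 = 01111
  pos 1: 11110 XOR 10111 = 01001
  pos 2: 10011 XOR 10111 = 00100
  pos 4: 10010 XOR 10111 = 00101
  pos 6: 10111 XOR 10111 = 00000
Remainder (last 4 bits) = 0000. This is the CRC / FCS.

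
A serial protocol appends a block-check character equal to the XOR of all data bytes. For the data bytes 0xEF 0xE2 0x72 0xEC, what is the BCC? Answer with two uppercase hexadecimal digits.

93

XOR the bytes together:
  start with 0xEF
  0xEF ⊕ 0xE2 = 0x0D
  0x0D ⊕ 0x72 = 0x7F
  0x7F ⊕ 0xEC = 0x93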